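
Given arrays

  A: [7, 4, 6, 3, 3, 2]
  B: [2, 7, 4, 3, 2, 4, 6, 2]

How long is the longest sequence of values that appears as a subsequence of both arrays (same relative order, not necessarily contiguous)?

4

Let dp[i][j] be the LCS length of the first i values of A and the first j values of B. dp[i][j] = dp[i-1][j-1]+1 when the i-th and j-th values match, else max(dp[i-1][j], dp[i][j-1]).
    ·  2  7  4  3  2  4  6  2
 ·  0  0  0  0  0  0  0  0  0
 7  0  0  1  1  1  1  1  1  1
 4  0  0  1  2  2  2  2  2  2
 6  0  0  1  2  2  2  2  3  3
 3  0  0  1  2  3  3  3  3  3
 3  0  0  1  2  3  3  3  3  3
 2  0  1  1  2  3  4  4  4  4
dp[6][8] = 4. One LCS (by backtracking along matches): 7, 4, 6, 2.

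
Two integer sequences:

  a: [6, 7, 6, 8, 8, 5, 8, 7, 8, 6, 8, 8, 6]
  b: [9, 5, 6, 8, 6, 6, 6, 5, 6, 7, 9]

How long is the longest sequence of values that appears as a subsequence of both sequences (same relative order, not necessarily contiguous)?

Pick 6 [1,6] → 6 [3,7] → 5 [6,8] → 7 [8,10]; all 4 values appear in both, in order. dp[13][11] = 4 confirms this is the maximum.

4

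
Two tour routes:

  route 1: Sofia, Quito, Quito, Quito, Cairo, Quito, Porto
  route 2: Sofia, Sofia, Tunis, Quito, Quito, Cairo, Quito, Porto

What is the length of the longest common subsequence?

6

One common subsequence of length 6: Sofia at route 1[1]=route 2[2] → Quito at route 1[3]=route 2[4] → Quito at route 1[4]=route 2[5] → Cairo at route 1[5]=route 2[6] → Quito at route 1[6]=route 2[7] → Porto at route 1[7]=route 2[8]. Since dp[7][8] = 6, nothing longer is possible.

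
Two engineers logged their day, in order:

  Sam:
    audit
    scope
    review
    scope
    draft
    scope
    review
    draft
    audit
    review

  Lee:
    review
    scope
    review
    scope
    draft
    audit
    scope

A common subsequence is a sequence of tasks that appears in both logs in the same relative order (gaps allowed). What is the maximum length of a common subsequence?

5

One common subsequence of length 5: scope [2,2] → review [3,3] → scope [4,4] → draft [5,5] → scope [6,7]. dp[10][7] = 5 confirms this is the maximum.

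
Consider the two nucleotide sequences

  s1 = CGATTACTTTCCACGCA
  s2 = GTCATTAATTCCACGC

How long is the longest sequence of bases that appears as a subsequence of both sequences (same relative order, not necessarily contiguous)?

Match C [1,3], A [3,4], T [4,5], T [5,6], A [6,8], T [9,9], T [10,10], C [11,11], C [12,12], A [13,13], C [14,14], G [15,15], C [16,16] — 13 bases in the same relative order in both. Since dp[17][16] = 13, nothing longer is possible.

13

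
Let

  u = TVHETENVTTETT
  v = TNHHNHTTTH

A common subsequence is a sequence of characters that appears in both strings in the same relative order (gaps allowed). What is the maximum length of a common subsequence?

6

Let dp[i][j] be the LCS length of the first i characters of u and the first j characters of v. dp[i][j] = dp[i-1][j-1]+1 when the i-th and j-th characters match, else max(dp[i-1][j], dp[i][j-1]).
    ·  T  N  H  H  N  H  T  T  T  H
 ·  0  0  0  0  0  0  0  0  0  0  0
 T  0  1  1  1  1  1  1  1  1  1  1
 V  0  1  1  1  1  1  1  1  1  1  1
 H  0  1  1  2  2  2  2  2  2  2  2
 E  0  1  1  2  2  2  2  2  2  2  2
 T  0  1  1  2  2  2  2  3  3  3  3
 E  0  1  1  2  2  2  2  3  3  3  3
 N  0  1  2  2  2  3  3  3  3  3  3
 V  0  1  2  2  2  3  3  3  3  3  3
 T  0  1  2  2  2  3  3  4  4  4  4
 T  0  1  2  2  2  3  3  4  5  5  5
 E  0  1  2  2  2  3  3  4  5  5  5
 T  0  1  2  2  2  3  3  4  5  6  6
 T  0  1  2  2  2  3  3  4  5  6  6
dp[13][10] = 6. One LCS (by backtracking along matches): THNTTT.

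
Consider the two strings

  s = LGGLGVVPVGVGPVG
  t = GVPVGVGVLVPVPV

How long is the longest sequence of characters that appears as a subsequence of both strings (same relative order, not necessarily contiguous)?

Taking G at s[2]=t[1], G at s[3]=t[5], G at s[5]=t[7], V at s[6]=t[8], V at s[7]=t[10], P at s[8]=t[11], V at s[11]=t[12], P at s[13]=t[13], V at s[14]=t[14] gives a common subsequence of length 9, and the DP table's final entry dp[15][14] is also 9, so no common subsequence is longer.

9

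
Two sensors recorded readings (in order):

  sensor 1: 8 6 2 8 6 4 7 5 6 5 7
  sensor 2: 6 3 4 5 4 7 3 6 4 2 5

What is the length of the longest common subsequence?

Taking 6 at sensor 1[2]=sensor 2[1], 4 at sensor 1[6]=sensor 2[5], 7 at sensor 1[7]=sensor 2[6], 6 at sensor 1[9]=sensor 2[8], 5 at sensor 1[10]=sensor 2[11] gives a common subsequence of length 5. Since dp[11][11] = 5, nothing longer is possible.

5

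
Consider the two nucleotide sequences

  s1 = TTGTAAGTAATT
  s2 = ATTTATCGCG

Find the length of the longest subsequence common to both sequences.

Taking T at s1[1]=s2[2] → T at s1[2]=s2[3] → T at s1[4]=s2[4] → A at s1[5]=s2[5] → G at s1[7]=s2[10] gives a common subsequence of length 5. The LCS DP gives dp[12][10] = 5, so this is optimal.

5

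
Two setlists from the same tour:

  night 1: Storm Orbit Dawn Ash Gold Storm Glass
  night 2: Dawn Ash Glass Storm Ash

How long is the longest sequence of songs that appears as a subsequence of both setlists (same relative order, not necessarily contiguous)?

3

Pick Dawn at night 1[3]=night 2[1], Ash at night 1[4]=night 2[2], Storm at night 1[6]=night 2[4]; all 3 songs appear in both, in order. Since dp[7][5] = 3, nothing longer is possible.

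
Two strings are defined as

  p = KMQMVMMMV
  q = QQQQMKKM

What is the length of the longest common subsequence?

3

Pick Q [3,4] → M [4,5] → M [8,8]; all 3 characters appear in both, in order, and the DP table's final entry dp[9][8] is also 3, so no common subsequence is longer.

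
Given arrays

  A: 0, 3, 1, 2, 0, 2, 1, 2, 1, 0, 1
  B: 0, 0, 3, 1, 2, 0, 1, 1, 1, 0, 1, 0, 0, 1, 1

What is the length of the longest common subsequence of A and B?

9

Match 0 at A[1]=B[2]; then 3 at A[2]=B[3]; then 1 at A[3]=B[4]; then 2 at A[4]=B[5]; then 0 at A[5]=B[6]; then 1 at A[7]=B[9]; then 1 at A[9]=B[11]; then 0 at A[10]=B[13]; then 1 at A[11]=B[15] — 9 values in the same relative order in both, and the DP table's final entry dp[11][15] is also 9, so no common subsequence is longer.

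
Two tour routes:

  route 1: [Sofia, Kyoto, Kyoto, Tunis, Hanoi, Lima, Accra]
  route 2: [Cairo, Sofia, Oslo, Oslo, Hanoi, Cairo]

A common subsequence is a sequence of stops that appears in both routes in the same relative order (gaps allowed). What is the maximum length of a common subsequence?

2

One common subsequence of length 2: Sofia (route 1 #1, route 2 #2), then Hanoi (route 1 #5, route 2 #5). dp[7][6] = 2 confirms this is the maximum.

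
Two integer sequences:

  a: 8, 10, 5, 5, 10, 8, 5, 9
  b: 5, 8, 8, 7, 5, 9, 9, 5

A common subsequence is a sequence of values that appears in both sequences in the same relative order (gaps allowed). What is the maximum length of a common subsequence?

Taking 8 at a[1]=b[2], 8 at a[6]=b[3], 5 at a[7]=b[5], 9 at a[8]=b[7] gives a common subsequence of length 4. dp[8][8] = 4 confirms this is the maximum.

4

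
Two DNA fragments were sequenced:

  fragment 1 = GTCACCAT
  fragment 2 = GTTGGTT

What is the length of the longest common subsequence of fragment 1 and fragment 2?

One common subsequence of length 3: G at fragment 1[1]=fragment 2[5]; then T at fragment 1[2]=fragment 2[6]; then T at fragment 1[8]=fragment 2[7], and the DP table's final entry dp[8][7] is also 3, so no common subsequence is longer.

3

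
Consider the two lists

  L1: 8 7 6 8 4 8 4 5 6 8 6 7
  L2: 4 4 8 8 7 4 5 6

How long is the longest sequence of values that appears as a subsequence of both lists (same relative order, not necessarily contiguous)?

Match 8 [1,4], 7 [2,5], 4 [7,6], 5 [8,7], 6 [11,8] — 5 values in the same relative order in both. Since dp[12][8] = 5, nothing longer is possible.

5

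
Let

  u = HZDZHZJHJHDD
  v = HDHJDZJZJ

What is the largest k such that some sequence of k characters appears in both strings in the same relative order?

Let dp[i][j] be the LCS length of the first i characters of u and the first j characters of v. dp[i][j] = dp[i-1][j-1]+1 when the i-th and j-th characters match, else max(dp[i-1][j], dp[i][j-1]).
    ·  H  D  H  J  D  Z  J  Z  J
 ·  0  0  0  0  0  0  0  0  0  0
 H  0  1  1  1  1  1  1  1  1  1
 Z  0  1  1  1  1  1  2  2  2  2
 D  0  1  2  2  2  2  2  2  2  2
 Z  0  1  2  2  2  2  3  3  3  3
 H  0  1  2  3  3  3  3  3  3  3
 Z  0  1  2  3  3  3  4  4  4  4
 J  0  1  2  3  4  4  4  5  5  5
 H  0  1  2  3  4  4  4  5  5  5
 J  0  1  2  3  4  4  4  5  5  6
 H  0  1  2  3  4  4  4  5  5  6
 D  0  1  2  3  4  5  5  5  5  6
 D  0  1  2  3  4  5  5  5  5  6
dp[12][9] = 6. One LCS (by backtracking along matches): HDHZJJ.

6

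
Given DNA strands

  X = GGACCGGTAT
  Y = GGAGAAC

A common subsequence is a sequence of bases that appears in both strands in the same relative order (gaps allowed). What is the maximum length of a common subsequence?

Taking G [1,1], then G [2,2], then A [3,3], then G [6,4], then A [9,6] gives a common subsequence of length 5. The LCS DP gives dp[10][7] = 5, so this is optimal.

5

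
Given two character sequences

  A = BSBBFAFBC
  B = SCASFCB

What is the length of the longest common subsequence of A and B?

Let dp[i][j] be the LCS length of the first i characters of A and the first j characters of B. dp[i][j] = dp[i-1][j-1]+1 when the i-th and j-th characters match, else max(dp[i-1][j], dp[i][j-1]).
    ·  S  C  A  S  F  C  B
 ·  0  0  0  0  0  0  0  0
 B  0  0  0  0  0  0  0  1
 S  0  1  1  1  1  1  1  1
 B  0  1  1  1  1  1  1  2
 B  0  1  1  1  1  1  1  2
 F  0  1  1  1  1  2  2  2
 A  0  1  1  2  2  2  2  2
 F  0  1  1  2  2  3  3  3
 B  0  1  1  2  2  3  3  4
 C  0  1  2  2  2  3  4  4
dp[9][7] = 4. One LCS (by backtracking along matches): SAFB.

4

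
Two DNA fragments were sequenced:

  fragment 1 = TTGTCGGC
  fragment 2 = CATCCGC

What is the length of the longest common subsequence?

4

One common subsequence of length 4: T [1,3], C [5,5], G [7,6], C [8,7]. The LCS DP gives dp[8][7] = 4, so this is optimal.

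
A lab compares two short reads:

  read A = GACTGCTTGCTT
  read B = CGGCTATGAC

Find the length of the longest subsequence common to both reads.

7

Let dp[i][j] be the LCS length of the first i bases of read A and the first j bases of read B. dp[i][j] = dp[i-1][j-1]+1 when the i-th and j-th bases match, else max(dp[i-1][j], dp[i][j-1]).
    ·  C  G  G  C  T  A  T  G  A  C
 ·  0  0  0  0  0  0  0  0  0  0  0
 G  0  0  1  1  1  1  1  1  1  1  1
 A  0  0  1  1  1  1  2  2  2  2  2
 C  0  1  1  1  2  2  2  2  2  2  3
 T  0  1  1  1  2  3  3  3  3  3  3
 G  0  1  2  2  2  3  3  3  4  4  4
 C  0  1  2  2  3  3  3  3  4  4  5
 T  0  1  2  2  3  4  4  4  4  4  5
 T  0  1  2  2  3  4  4  5  5  5  5
 G  0  1  2  3  3  4  4  5  6  6  6
 C  0  1  2  3  4  4  4  5  6  6  7
 T  0  1  2  3  4  5  5  5  6  6  7
 T  0  1  2  3  4  5  5  6  6  6  7
dp[12][10] = 7. One LCS (by backtracking along matches): GGCTTGC.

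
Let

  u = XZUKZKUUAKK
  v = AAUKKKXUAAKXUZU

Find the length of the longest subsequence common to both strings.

One common subsequence of length 6: U at u[3]=v[3], K at u[4]=v[5], K at u[6]=v[6], U at u[7]=v[8], A at u[9]=v[10], K at u[10]=v[11]. Since dp[11][15] = 6, nothing longer is possible.

6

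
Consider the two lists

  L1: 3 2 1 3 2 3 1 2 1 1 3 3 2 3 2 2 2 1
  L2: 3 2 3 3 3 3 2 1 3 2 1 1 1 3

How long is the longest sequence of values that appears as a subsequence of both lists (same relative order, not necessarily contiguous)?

10

Match 3 at L1[1]=L2[1] → 2 at L1[2]=L2[2] → 3 at L1[4]=L2[3] → 3 at L1[6]=L2[4] → 3 at L1[11]=L2[5] → 3 at L1[12]=L2[6] → 2 at L1[13]=L2[7] → 3 at L1[14]=L2[9] → 2 at L1[15]=L2[10] → 1 at L1[18]=L2[13] — 10 values in the same relative order in both. Since dp[18][14] = 10, nothing longer is possible.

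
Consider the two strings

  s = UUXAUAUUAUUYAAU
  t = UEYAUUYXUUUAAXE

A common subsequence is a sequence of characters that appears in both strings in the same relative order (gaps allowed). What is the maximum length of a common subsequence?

Pick U (s #1, t #1) → A (s #4, t #4) → U (s #5, t #5) → U (s #7, t #6) → U (s #8, t #9) → U (s #10, t #10) → U (s #11, t #11) → A (s #13, t #12) → A (s #14, t #13); all 9 characters appear in both, in order, and the DP table's final entry dp[15][15] is also 9, so no common subsequence is longer.

9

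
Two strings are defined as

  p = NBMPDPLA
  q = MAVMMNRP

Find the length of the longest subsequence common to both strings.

2

Match N (p #1, q #6), then P (p #6, q #8) — 2 characters in the same relative order in both. The LCS DP gives dp[8][8] = 2, so this is optimal.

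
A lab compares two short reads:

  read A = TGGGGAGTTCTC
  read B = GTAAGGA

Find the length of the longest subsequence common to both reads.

4

Taking T at read A[1]=read B[2] → G at read A[4]=read B[5] → G at read A[5]=read B[6] → A at read A[6]=read B[7] gives a common subsequence of length 4. Since dp[12][7] = 4, nothing longer is possible.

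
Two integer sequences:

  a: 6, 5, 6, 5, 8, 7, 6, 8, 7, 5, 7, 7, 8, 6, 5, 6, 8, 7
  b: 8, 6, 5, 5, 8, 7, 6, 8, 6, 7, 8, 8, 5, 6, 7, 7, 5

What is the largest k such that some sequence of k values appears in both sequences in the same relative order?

Match 6 at a[1]=b[2] → 5 at a[2]=b[3] → 5 at a[4]=b[4] → 8 at a[5]=b[5] → 7 at a[6]=b[6] → 6 at a[7]=b[7] → 8 at a[8]=b[8] → 7 at a[9]=b[10] → 5 at a[10]=b[13] → 7 at a[11]=b[15] → 7 at a[12]=b[16] → 5 at a[15]=b[17] — 12 values in the same relative order in both. Since dp[18][17] = 12, nothing longer is possible.

12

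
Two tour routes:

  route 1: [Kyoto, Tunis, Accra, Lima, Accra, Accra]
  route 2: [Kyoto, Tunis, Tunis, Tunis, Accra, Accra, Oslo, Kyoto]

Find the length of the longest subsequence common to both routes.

4

Pick Kyoto [1,1]; then Tunis [2,4]; then Accra [3,5]; then Accra [5,6]; all 4 stops appear in both, in order. dp[6][8] = 4 confirms this is the maximum.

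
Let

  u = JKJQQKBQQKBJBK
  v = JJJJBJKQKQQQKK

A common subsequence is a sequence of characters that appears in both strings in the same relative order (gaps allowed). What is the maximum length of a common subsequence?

One common subsequence of length 8: J (u #1, v #6), then K (u #2, v #7), then Q (u #4, v #8), then Q (u #5, v #10), then Q (u #8, v #11), then Q (u #9, v #12), then K (u #10, v #13), then K (u #14, v #14). The LCS DP gives dp[14][14] = 8, so this is optimal.

8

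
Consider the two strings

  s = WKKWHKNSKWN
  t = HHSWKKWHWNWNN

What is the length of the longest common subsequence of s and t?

8

Let dp[i][j] be the LCS length of the first i characters of s and the first j characters of t. dp[i][j] = dp[i-1][j-1]+1 when the i-th and j-th characters match, else max(dp[i-1][j], dp[i][j-1]).
    ·  H  H  S  W  K  K  W  H  W  N  W  N  N
 ·  0  0  0  0  0  0  0  0  0  0  0  0  0  0
 W  0  0  0  0  1  1  1  1  1  1  1  1  1  1
 K  0  0  0  0  1  2  2  2  2  2  2  2  2  2
 K  0  0  0  0  1  2  3  3  3  3  3  3  3  3
 W  0  0  0  0  1  2  3  4  4  4  4  4  4  4
 H  0  1  1  1  1  2  3  4  5  5  5  5  5  5
 K  0  1  1  1  1  2  3  4  5  5  5  5  5  5
 N  0  1  1  1  1  2  3  4  5  5  6  6  6  6
 S  0  1  1  2  2  2  3  4  5  5  6  6  6  6
 K  0  1  1  2  2  3  3  4  5  5  6  6  6  6
 W  0  1  1  2  3  3  3  4  5  6  6  7  7  7
 N  0  1  1  2  3  3  3  4  5  6  7  7  8  8
dp[11][13] = 8. One LCS (by backtracking along matches): WKKWHNWN.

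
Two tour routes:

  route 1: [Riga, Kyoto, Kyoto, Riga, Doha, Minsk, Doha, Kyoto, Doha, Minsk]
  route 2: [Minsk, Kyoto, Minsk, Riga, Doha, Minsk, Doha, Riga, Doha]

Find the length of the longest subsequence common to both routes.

One common subsequence of length 6: Kyoto at route 1[2]=route 2[2], then Riga at route 1[4]=route 2[4], then Doha at route 1[5]=route 2[5], then Minsk at route 1[6]=route 2[6], then Doha at route 1[7]=route 2[7], then Doha at route 1[9]=route 2[9]. Since dp[10][9] = 6, nothing longer is possible.

6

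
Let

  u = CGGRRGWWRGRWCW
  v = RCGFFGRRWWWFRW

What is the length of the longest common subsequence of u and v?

9

One common subsequence of length 9: C at u[1]=v[2], G at u[2]=v[3], G at u[3]=v[6], R at u[4]=v[7], R at u[5]=v[8], W at u[7]=v[10], W at u[8]=v[11], R at u[11]=v[13], W at u[14]=v[14]. The LCS DP gives dp[14][14] = 9, so this is optimal.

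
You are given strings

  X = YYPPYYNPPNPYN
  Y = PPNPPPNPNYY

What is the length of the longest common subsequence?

Taking P [3,1], then P [4,2], then N [7,3], then P [8,5], then P [9,6], then N [10,7], then P [11,8], then Y [12,11] gives a common subsequence of length 8. The LCS DP gives dp[13][11] = 8, so this is optimal.

8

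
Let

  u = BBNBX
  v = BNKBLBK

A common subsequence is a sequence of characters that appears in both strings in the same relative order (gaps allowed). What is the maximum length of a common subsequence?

3

One common subsequence of length 3: B [1,1], then B [2,4], then B [4,6], and the DP table's final entry dp[5][7] is also 3, so no common subsequence is longer.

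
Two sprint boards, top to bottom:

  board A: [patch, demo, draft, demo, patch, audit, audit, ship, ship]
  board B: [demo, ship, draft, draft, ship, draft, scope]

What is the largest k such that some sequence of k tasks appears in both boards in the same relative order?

Taking demo [2,1]; then draft [3,4]; then ship [8,5] gives a common subsequence of length 3. Since dp[9][7] = 3, nothing longer is possible.

3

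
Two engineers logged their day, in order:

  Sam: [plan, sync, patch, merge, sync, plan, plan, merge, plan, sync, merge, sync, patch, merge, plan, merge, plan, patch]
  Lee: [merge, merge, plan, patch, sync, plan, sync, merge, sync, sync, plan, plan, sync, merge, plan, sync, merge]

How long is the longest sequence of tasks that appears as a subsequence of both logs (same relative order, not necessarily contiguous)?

Taking plan (Sam #1, Lee #6), sync (Sam #2, Lee #7), merge (Sam #4, Lee #8), sync (Sam #5, Lee #10), plan (Sam #6, Lee #11), plan (Sam #7, Lee #12), merge (Sam #8, Lee #14), plan (Sam #9, Lee #15), sync (Sam #12, Lee #16), merge (Sam #16, Lee #17) gives a common subsequence of length 10. The LCS DP gives dp[18][17] = 10, so this is optimal.

10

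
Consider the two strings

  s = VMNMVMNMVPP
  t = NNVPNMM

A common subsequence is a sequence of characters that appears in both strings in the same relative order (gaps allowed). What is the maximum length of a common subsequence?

Let dp[i][j] be the LCS length of the first i characters of s and the first j characters of t. dp[i][j] = dp[i-1][j-1]+1 when the i-th and j-th characters match, else max(dp[i-1][j], dp[i][j-1]).
    ·  N  N  V  P  N  M  M
 ·  0  0  0  0  0  0  0  0
 V  0  0  0  1  1  1  1  1
 M  0  0  0  1  1  1  2  2
 N  0  1  1  1  1  2  2  2
 M  0  1  1  1  1  2  3  3
 V  0  1  1  2  2  2  3  3
 M  0  1  1  2  2  2  3  4
 N  0  1  2  2  2  3  3  4
 M  0  1  2  2  2  3  4  4
 V  0  1  2  3  3  3  4  4
 P  0  1  2  3  4  4  4  4
 P  0  1  2  3  4  4  4  4
dp[11][7] = 4. One LCS (by backtracking along matches): VNMM.

4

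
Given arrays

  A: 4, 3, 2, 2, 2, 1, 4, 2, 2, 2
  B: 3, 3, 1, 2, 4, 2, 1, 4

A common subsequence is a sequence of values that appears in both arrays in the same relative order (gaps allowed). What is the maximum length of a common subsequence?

Pick 3 at A[2]=B[2], then 2 at A[3]=B[4], then 2 at A[5]=B[6], then 1 at A[6]=B[7], then 4 at A[7]=B[8]; all 5 values appear in both, in order, and the DP table's final entry dp[10][8] is also 5, so no common subsequence is longer.

5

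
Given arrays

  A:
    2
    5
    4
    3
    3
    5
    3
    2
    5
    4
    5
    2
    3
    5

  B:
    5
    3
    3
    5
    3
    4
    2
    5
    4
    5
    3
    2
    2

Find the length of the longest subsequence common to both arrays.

One common subsequence of length 10: 5 at A[2]=B[1], then 3 at A[4]=B[2], then 3 at A[5]=B[3], then 5 at A[6]=B[4], then 3 at A[7]=B[5], then 2 at A[8]=B[7], then 5 at A[9]=B[8], then 4 at A[10]=B[9], then 5 at A[11]=B[10], then 2 at A[12]=B[13], and the DP table's final entry dp[14][13] is also 10, so no common subsequence is longer.

10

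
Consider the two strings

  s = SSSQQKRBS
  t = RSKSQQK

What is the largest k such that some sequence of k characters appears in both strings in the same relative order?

Pick S (s #1, t #2), then S (s #3, t #4), then Q (s #4, t #5), then Q (s #5, t #6), then K (s #6, t #7); all 5 characters appear in both, in order. dp[9][7] = 5 confirms this is the maximum.

5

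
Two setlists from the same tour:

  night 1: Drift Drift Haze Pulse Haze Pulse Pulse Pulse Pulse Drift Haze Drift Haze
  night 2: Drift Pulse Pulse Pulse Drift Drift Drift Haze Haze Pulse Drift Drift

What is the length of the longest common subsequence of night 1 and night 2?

7

Pick Drift at night 1[1]=night 2[6] → Drift at night 1[2]=night 2[7] → Haze at night 1[3]=night 2[8] → Haze at night 1[5]=night 2[9] → Pulse at night 1[9]=night 2[10] → Drift at night 1[10]=night 2[11] → Drift at night 1[12]=night 2[12]; all 7 songs appear in both, in order. The LCS DP gives dp[13][12] = 7, so this is optimal.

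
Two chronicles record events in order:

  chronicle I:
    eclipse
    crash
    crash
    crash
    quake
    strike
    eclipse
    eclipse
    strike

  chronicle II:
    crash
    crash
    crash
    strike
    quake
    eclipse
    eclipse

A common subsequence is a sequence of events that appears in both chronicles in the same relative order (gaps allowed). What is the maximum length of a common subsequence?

6

Match crash (chronicle I #2, chronicle II #1); then crash (chronicle I #3, chronicle II #2); then crash (chronicle I #4, chronicle II #3); then quake (chronicle I #5, chronicle II #5); then eclipse (chronicle I #7, chronicle II #6); then eclipse (chronicle I #8, chronicle II #7) — 6 events in the same relative order in both. Since dp[9][7] = 6, nothing longer is possible.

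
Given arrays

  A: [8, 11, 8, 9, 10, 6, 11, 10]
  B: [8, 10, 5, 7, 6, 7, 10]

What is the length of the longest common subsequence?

4

Taking 8 at A[3]=B[1] → 10 at A[5]=B[2] → 6 at A[6]=B[5] → 10 at A[8]=B[7] gives a common subsequence of length 4. Since dp[8][7] = 4, nothing longer is possible.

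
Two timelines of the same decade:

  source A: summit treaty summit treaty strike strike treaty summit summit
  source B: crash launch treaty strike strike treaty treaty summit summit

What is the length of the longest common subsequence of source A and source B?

6

One common subsequence of length 6: treaty (source A #4, source B #3); then strike (source A #5, source B #4); then strike (source A #6, source B #5); then treaty (source A #7, source B #7); then summit (source A #8, source B #8); then summit (source A #9, source B #9), and the DP table's final entry dp[9][9] is also 6, so no common subsequence is longer.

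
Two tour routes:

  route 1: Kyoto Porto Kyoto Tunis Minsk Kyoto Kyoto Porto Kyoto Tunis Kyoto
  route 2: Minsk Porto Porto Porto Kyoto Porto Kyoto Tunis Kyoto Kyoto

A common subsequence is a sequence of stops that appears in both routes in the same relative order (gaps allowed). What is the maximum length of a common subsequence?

Taking Kyoto [1,5] → Porto [2,6] → Kyoto [3,7] → Tunis [4,8] → Kyoto [9,9] → Kyoto [11,10] gives a common subsequence of length 6. The LCS DP gives dp[11][10] = 6, so this is optimal.

6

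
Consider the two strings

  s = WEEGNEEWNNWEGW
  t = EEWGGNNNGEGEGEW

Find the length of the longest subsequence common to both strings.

9

Pick E [2,1]; then E [3,2]; then G [4,5]; then N [5,6]; then N [9,7]; then N [10,8]; then E [12,12]; then G [13,13]; then W [14,15]; all 9 characters appear in both, in order. dp[14][15] = 9 confirms this is the maximum.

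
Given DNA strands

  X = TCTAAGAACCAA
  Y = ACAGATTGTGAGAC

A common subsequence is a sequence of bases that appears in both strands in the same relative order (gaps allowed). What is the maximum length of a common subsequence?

Match C at X[2]=Y[2]; then A at X[4]=Y[3]; then A at X[5]=Y[5]; then G at X[6]=Y[10]; then A at X[7]=Y[11]; then A at X[8]=Y[13]; then C at X[10]=Y[14] — 7 bases in the same relative order in both, and the DP table's final entry dp[12][14] is also 7, so no common subsequence is longer.

7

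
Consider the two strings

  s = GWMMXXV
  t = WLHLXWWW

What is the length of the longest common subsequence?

Let dp[i][j] be the LCS length of the first i characters of s and the first j characters of t. dp[i][j] = dp[i-1][j-1]+1 when the i-th and j-th characters match, else max(dp[i-1][j], dp[i][j-1]).
    ·  W  L  H  L  X  W  W  W
 ·  0  0  0  0  0  0  0  0  0
 G  0  0  0  0  0  0  0  0  0
 W  0  1  1  1  1  1  1  1  1
 M  0  1  1  1  1  1  1  1  1
 M  0  1  1  1  1  1  1  1  1
 X  0  1  1  1  1  2  2  2  2
 X  0  1  1  1  1  2  2  2  2
 V  0  1  1  1  1  2  2  2  2
dp[7][8] = 2. One LCS (by backtracking along matches): WX.

2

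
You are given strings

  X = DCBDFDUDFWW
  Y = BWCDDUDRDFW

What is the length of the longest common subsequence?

7

Pick C [2,3] → D [4,4] → D [6,5] → U [7,6] → D [8,9] → F [9,10] → W [11,11]; all 7 characters appear in both, in order, and the DP table's final entry dp[11][11] is also 7, so no common subsequence is longer.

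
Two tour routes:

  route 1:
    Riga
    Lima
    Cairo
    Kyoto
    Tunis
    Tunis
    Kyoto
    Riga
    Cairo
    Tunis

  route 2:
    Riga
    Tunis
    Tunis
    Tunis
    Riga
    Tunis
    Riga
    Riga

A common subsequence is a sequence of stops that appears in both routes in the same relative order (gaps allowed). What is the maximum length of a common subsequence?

5

Taking Riga at route 1[1]=route 2[1], Tunis at route 1[5]=route 2[3], Tunis at route 1[6]=route 2[4], Riga at route 1[8]=route 2[5], Tunis at route 1[10]=route 2[6] gives a common subsequence of length 5. Since dp[10][8] = 5, nothing longer is possible.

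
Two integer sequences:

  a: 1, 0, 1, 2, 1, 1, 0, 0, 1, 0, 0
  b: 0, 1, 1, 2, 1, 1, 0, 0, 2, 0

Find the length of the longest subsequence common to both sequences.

8

Let dp[i][j] be the LCS length of the first i values of a and the first j values of b. dp[i][j] = dp[i-1][j-1]+1 when the i-th and j-th values match, else max(dp[i-1][j], dp[i][j-1]).
    ·  0  1  1  2  1  1  0  0  2  0
 ·  0  0  0  0  0  0  0  0  0  0  0
 1  0  0  1  1  1  1  1  1  1  1  1
 0  0  1  1  1  1  1  1  2  2  2  2
 1  0  1  2  2  2  2  2  2  2  2  2
 2  0  1  2  2  3  3  3  3  3  3  3
 1  0  1  2  3  3  4  4  4  4  4  4
 1  0  1  2  3  3  4  5  5  5  5  5
 0  0  1  2  3  3  4  5  6  6  6  6
 0  0  1  2  3  3  4  5  6  7  7  7
 1  0  1  2  3  3  4  5  6  7  7  7
 0  0  1  2  3  3  4  5  6  7  7  8
 0  0  1  2  3  3  4  5  6  7  7  8
dp[11][10] = 8. One LCS (by backtracking along matches): 1, 1, 2, 1, 1, 0, 0, 0.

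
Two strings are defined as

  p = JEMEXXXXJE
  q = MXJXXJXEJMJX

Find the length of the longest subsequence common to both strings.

Match M (p #3, q #1), X (p #5, q #2), X (p #6, q #4), X (p #7, q #5), X (p #8, q #7), J (p #9, q #11) — 6 characters in the same relative order in both. Since dp[10][12] = 6, nothing longer is possible.

6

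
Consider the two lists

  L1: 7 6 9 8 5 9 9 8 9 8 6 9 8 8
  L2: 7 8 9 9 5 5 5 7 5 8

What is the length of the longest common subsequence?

5

Match 7 (L1 #1, L2 #1); then 8 (L1 #4, L2 #2); then 9 (L1 #6, L2 #3); then 9 (L1 #7, L2 #4); then 8 (L1 #14, L2 #10) — 5 values in the same relative order in both. Since dp[14][10] = 5, nothing longer is possible.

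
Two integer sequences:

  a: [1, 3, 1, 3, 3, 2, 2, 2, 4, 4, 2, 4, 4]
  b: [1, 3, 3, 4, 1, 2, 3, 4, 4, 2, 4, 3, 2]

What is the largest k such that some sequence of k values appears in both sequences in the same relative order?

Pick 1 [1,1], then 3 [2,3], then 1 [3,5], then 3 [5,7], then 4 [9,8], then 4 [10,9], then 2 [11,10], then 4 [12,11]; all 8 values appear in both, in order, and the DP table's final entry dp[13][13] is also 8, so no common subsequence is longer.

8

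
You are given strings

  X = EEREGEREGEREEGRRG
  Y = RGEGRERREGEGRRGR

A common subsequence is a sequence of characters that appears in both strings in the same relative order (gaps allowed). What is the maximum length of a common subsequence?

Taking R at X[3]=Y[1]; then E at X[4]=Y[3]; then G at X[5]=Y[4]; then E at X[6]=Y[6]; then R at X[7]=Y[8]; then E at X[8]=Y[9]; then G at X[9]=Y[10]; then E at X[13]=Y[11]; then G at X[14]=Y[12]; then R at X[15]=Y[13]; then R at X[16]=Y[14]; then G at X[17]=Y[15] gives a common subsequence of length 12, and the DP table's final entry dp[17][16] is also 12, so no common subsequence is longer.

12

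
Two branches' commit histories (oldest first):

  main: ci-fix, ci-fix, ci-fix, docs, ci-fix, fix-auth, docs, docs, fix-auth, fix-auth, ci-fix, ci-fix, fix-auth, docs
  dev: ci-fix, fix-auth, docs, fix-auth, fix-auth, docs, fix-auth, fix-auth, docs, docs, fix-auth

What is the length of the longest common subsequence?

7

Pick ci-fix [1,1], then docs [4,3], then fix-auth [6,5], then docs [8,6], then fix-auth [9,7], then fix-auth [10,8], then fix-auth [13,11]; all 7 commits appear in both, in order. Since dp[14][11] = 7, nothing longer is possible.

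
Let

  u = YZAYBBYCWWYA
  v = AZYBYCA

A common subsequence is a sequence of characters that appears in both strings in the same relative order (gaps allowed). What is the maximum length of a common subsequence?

Pick Z (u #2, v #2); then Y (u #4, v #3); then B (u #6, v #4); then Y (u #7, v #5); then C (u #8, v #6); then A (u #12, v #7); all 6 characters appear in both, in order, and the DP table's final entry dp[12][7] is also 6, so no common subsequence is longer.

6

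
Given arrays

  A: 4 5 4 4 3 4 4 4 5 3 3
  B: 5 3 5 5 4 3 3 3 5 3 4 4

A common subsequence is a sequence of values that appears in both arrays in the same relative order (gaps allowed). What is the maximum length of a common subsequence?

5

One common subsequence of length 5: 4 [1,5]; then 5 [2,9]; then 3 [5,10]; then 4 [7,11]; then 4 [8,12], and the DP table's final entry dp[11][12] is also 5, so no common subsequence is longer.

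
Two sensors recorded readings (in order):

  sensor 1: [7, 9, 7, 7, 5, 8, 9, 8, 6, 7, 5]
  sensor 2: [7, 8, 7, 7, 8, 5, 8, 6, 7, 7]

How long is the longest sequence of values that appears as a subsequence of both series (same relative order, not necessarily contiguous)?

Taking 7 at sensor 1[1]=sensor 2[1]; then 7 at sensor 1[3]=sensor 2[3]; then 7 at sensor 1[4]=sensor 2[4]; then 5 at sensor 1[5]=sensor 2[6]; then 8 at sensor 1[8]=sensor 2[7]; then 6 at sensor 1[9]=sensor 2[8]; then 7 at sensor 1[10]=sensor 2[10] gives a common subsequence of length 7. The LCS DP gives dp[11][10] = 7, so this is optimal.

7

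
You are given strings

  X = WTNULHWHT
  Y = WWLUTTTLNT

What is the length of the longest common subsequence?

4

Let dp[i][j] be the LCS length of the first i characters of X and the first j characters of Y. dp[i][j] = dp[i-1][j-1]+1 when the i-th and j-th characters match, else max(dp[i-1][j], dp[i][j-1]).
    ·  W  W  L  U  T  T  T  L  N  T
 ·  0  0  0  0  0  0  0  0  0  0  0
 W  0  1  1  1  1  1  1  1  1  1  1
 T  0  1  1  1  1  2  2  2  2  2  2
 N  0  1  1  1  1  2  2  2  2  3  3
 U  0  1  1  1  2  2  2  2  2  3  3
 L  0  1  1  2  2  2  2  2  3  3  3
 H  0  1  1  2  2  2  2  2  3  3  3
 W  0  1  2  2  2  2  2  2  3  3  3
 H  0  1  2  2  2  2  2  2  3  3  3
 T  0  1  2  2  2  3  3  3  3  3  4
dp[9][10] = 4. One LCS (by backtracking along matches): WTNT.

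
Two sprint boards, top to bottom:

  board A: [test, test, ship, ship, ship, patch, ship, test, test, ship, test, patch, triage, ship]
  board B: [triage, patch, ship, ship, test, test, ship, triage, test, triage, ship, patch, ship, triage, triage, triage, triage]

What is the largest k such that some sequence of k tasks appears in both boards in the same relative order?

8

Pick ship [5,3], ship [7,4], test [8,5], test [9,6], ship [10,7], test [11,9], patch [12,12], triage [13,17]; all 8 tasks appear in both, in order. The LCS DP gives dp[14][17] = 8, so this is optimal.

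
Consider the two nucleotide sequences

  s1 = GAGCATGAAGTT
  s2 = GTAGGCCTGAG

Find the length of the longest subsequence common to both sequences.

8

Let dp[i][j] be the LCS length of the first i bases of s1 and the first j bases of s2. dp[i][j] = dp[i-1][j-1]+1 when the i-th and j-th bases match, else max(dp[i-1][j], dp[i][j-1]).
    ·  G  T  A  G  G  C  C  T  G  A  G
 ·  0  0  0  0  0  0  0  0  0  0  0  0
 G  0  1  1  1  1  1  1  1  1  1  1  1
 A  0  1  1  2  2  2  2  2  2  2  2  2
 G  0  1  1  2  3  3  3  3  3  3  3  3
 C  0  1  1  2  3  3  4  4  4  4  4  4
 A  0  1  1  2  3  3  4  4  4  4  5  5
 T  0  1  2  2  3  3  4  4  5  5  5  5
 G  0  1  2  2  3  4  4  4  5  6  6  6
 A  0  1  2  3  3  4  4  4  5  6  7  7
 A  0  1  2  3  3  4  4  4  5  6  7  7
 G  0  1  2  3  4  4  4  4  5  6  7  8
 T  0  1  2  3  4  4  4  4  5  6  7  8
 T  0  1  2  3  4  4  4  4  5  6  7  8
dp[12][11] = 8. One LCS (by backtracking along matches): GAGCTGAG.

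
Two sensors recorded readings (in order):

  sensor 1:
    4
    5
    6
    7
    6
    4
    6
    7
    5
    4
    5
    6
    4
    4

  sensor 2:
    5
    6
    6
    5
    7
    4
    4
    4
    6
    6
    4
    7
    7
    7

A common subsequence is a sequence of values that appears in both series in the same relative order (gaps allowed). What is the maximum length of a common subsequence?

Taking 5 (sensor 1 #2, sensor 2 #1); then 6 (sensor 1 #3, sensor 2 #3); then 7 (sensor 1 #4, sensor 2 #5); then 4 (sensor 1 #6, sensor 2 #8); then 6 (sensor 1 #7, sensor 2 #9); then 6 (sensor 1 #12, sensor 2 #10); then 4 (sensor 1 #13, sensor 2 #11) gives a common subsequence of length 7. The LCS DP gives dp[14][14] = 7, so this is optimal.

7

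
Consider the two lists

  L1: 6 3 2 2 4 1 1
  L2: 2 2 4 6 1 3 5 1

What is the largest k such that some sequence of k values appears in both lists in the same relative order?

5

Pick 2 (L1 #3, L2 #1), then 2 (L1 #4, L2 #2), then 4 (L1 #5, L2 #3), then 1 (L1 #6, L2 #5), then 1 (L1 #7, L2 #8); all 5 values appear in both, in order, and the DP table's final entry dp[7][8] is also 5, so no common subsequence is longer.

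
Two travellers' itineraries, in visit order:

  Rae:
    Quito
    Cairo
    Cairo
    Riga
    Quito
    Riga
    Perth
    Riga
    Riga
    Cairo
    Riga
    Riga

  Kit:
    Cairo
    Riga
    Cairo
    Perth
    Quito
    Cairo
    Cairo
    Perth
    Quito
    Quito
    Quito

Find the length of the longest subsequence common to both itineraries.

4

One common subsequence of length 4: Quito [1,5] → Cairo [2,6] → Cairo [3,7] → Quito [5,11], and the DP table's final entry dp[12][11] is also 4, so no common subsequence is longer.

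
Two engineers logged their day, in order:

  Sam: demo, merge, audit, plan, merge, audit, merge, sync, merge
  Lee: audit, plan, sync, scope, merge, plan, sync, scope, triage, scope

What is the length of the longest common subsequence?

Pick audit [3,1]; then plan [4,2]; then merge [5,5]; then sync [8,7]; all 4 tasks appear in both, in order, and the DP table's final entry dp[9][10] is also 4, so no common subsequence is longer.

4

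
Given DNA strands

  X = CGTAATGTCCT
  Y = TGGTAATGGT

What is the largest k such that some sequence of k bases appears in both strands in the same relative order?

7

Let dp[i][j] be the LCS length of the first i bases of X and the first j bases of Y. dp[i][j] = dp[i-1][j-1]+1 when the i-th and j-th bases match, else max(dp[i-1][j], dp[i][j-1]).
    ·  T  G  G  T  A  A  T  G  G  T
 ·  0  0  0  0  0  0  0  0  0  0  0
 C  0  0  0  0  0  0  0  0  0  0  0
 G  0  0  1  1  1  1  1  1  1  1  1
 T  0  1  1  1  2  2  2  2  2  2  2
 A  0  1  1  1  2  3  3  3  3  3  3
 A  0  1  1  1  2  3  4  4  4  4  4
 T  0  1  1  1  2  3  4  5  5  5  5
 G  0  1  2  2  2  3  4  5  6  6  6
 T  0  1  2  2  3  3  4  5  6  6  7
 C  0  1  2  2  3  3  4  5  6  6  7
 C  0  1  2  2  3  3  4  5  6  6  7
 T  0  1  2  2  3  3  4  5  6  6  7
dp[11][10] = 7. One LCS (by backtracking along matches): GTAATGT.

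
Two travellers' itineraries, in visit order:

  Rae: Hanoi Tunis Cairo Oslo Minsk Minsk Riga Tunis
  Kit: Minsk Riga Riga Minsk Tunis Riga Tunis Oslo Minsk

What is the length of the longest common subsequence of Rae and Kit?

4

One common subsequence of length 4: Minsk [5,1], then Minsk [6,4], then Riga [7,6], then Tunis [8,7]. dp[8][9] = 4 confirms this is the maximum.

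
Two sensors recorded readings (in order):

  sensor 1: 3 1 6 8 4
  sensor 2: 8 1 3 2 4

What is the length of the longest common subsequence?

Pick 3 (sensor 1 #1, sensor 2 #3), then 4 (sensor 1 #5, sensor 2 #5); all 2 values appear in both, in order, and the DP table's final entry dp[5][5] is also 2, so no common subsequence is longer.

2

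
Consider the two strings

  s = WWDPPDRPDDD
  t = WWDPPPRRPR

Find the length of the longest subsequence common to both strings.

Taking W (s #1, t #1); then W (s #2, t #2); then D (s #3, t #3); then P (s #4, t #5); then P (s #5, t #6); then R (s #7, t #8); then P (s #8, t #9) gives a common subsequence of length 7. Since dp[11][10] = 7, nothing longer is possible.

7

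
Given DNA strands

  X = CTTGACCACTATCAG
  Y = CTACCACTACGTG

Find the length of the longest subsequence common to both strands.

Taking C at X[1]=Y[1], T at X[3]=Y[2], A at X[5]=Y[3], C at X[6]=Y[4], C at X[7]=Y[5], A at X[8]=Y[6], C at X[9]=Y[7], T at X[10]=Y[8], A at X[11]=Y[9], T at X[12]=Y[12], G at X[15]=Y[13] gives a common subsequence of length 11. dp[15][13] = 11 confirms this is the maximum.

11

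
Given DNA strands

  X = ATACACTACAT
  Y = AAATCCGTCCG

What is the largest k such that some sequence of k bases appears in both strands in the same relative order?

Taking A at X[1]=Y[3] → T at X[2]=Y[4] → C at X[4]=Y[5] → C at X[6]=Y[6] → T at X[7]=Y[8] → C at X[9]=Y[10] gives a common subsequence of length 6, and the DP table's final entry dp[11][11] is also 6, so no common subsequence is longer.

6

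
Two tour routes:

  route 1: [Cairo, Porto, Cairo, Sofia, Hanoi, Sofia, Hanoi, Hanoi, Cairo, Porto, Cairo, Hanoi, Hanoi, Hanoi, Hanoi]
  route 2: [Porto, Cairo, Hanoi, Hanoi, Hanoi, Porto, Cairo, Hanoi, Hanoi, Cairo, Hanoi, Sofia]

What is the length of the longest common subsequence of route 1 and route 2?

10

Match Porto (route 1 #2, route 2 #1), then Cairo (route 1 #3, route 2 #2), then Hanoi (route 1 #5, route 2 #3), then Hanoi (route 1 #7, route 2 #4), then Hanoi (route 1 #8, route 2 #5), then Porto (route 1 #10, route 2 #6), then Cairo (route 1 #11, route 2 #7), then Hanoi (route 1 #12, route 2 #8), then Hanoi (route 1 #13, route 2 #9), then Hanoi (route 1 #14, route 2 #11) — 10 stops in the same relative order in both. dp[15][12] = 10 confirms this is the maximum.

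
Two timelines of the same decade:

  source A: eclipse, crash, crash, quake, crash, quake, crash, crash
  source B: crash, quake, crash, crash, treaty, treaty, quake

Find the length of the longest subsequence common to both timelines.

Taking crash (source A #2, source B #1) → crash (source A #3, source B #3) → crash (source A #5, source B #4) → quake (source A #6, source B #7) gives a common subsequence of length 4, and the DP table's final entry dp[8][7] is also 4, so no common subsequence is longer.

4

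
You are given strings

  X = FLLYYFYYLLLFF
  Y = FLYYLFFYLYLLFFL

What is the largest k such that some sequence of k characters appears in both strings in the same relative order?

11

One common subsequence of length 11: F at X[1]=Y[1] → L at X[3]=Y[2] → Y at X[4]=Y[3] → Y at X[5]=Y[4] → F at X[6]=Y[7] → Y at X[7]=Y[8] → Y at X[8]=Y[10] → L at X[10]=Y[11] → L at X[11]=Y[12] → F at X[12]=Y[13] → F at X[13]=Y[14], and the DP table's final entry dp[13][15] is also 11, so no common subsequence is longer.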